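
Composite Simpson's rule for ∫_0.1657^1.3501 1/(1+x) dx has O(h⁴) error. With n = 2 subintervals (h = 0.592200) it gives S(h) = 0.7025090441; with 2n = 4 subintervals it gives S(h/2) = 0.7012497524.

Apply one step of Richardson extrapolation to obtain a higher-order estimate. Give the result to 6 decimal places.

Order 4 gives 2^r = 16 and 2^r − 1 = 15.
2^4 × A(h/2) = 11.2199960384; minus A(h) gives 10.5174869943.
Divide by 2^4 − 1 = 15.
So the Richardson estimate is 0.7011657996.

0.701166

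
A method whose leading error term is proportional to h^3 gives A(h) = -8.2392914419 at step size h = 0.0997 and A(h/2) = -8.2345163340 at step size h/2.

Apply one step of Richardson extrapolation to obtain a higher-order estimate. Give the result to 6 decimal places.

-8.233834

r = 3: numerator weight 8, denominator 7.
Numerator 8×A(h/2) − A(h) = 8×(-8.2345163340) − (-8.2392914419) = -57.6368392301
(-57.6368392301) ÷ 7 = -8.2338341757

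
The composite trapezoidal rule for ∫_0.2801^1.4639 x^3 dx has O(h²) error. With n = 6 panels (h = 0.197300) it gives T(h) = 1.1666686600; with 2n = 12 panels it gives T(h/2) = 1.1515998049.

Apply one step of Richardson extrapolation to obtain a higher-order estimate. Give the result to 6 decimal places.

The method has order 2: 2^2 = 4.
Weighted: 4.6063992196 − 1.1666686600 = 3.4397305596
Divide by 2^2 − 1 = 3.
R = 3.4397305596/3 = 1.1465768532

1.146577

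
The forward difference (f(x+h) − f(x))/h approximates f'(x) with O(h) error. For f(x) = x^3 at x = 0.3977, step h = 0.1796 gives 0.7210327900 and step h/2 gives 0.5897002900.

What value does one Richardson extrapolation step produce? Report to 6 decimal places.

r = 1: numerator weight 2, denominator 1.
Numerator 2*A(h/2) − A(h) = 2*0.5897002900 − 0.7210327900 = 0.4583677900
(2*0.5897002900 − 0.7210327900)/(2 − 1) = 0.4583677900
Gap between inputs: 1.313e-01; correction applied: −0.1313325000.

0.458368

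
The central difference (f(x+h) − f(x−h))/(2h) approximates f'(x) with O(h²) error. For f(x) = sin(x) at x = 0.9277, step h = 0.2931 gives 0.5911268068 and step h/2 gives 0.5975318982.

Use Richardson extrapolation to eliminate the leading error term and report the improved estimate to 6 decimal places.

Method order is 2; weight 2^2 = 4.
Numerator 4*A(h/2) − A(h) = 4*0.5975318982 − 0.5911268068 = 1.7990007860
Denominator 4 − 1 = 3.
Extrapolated: 1.7990007860 / 3 = 0.5996669287

0.599667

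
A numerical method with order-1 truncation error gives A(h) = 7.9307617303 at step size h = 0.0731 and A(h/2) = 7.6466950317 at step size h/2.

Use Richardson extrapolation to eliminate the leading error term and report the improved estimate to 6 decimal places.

Leading term ∝ h^1; use weight 2 = 2^1.
A(h/2) − A(h) = 7.6466950317 − 7.9307617303 = -0.2840666986
Correction (A(h/2) − A(h))/(2 − 1) = (-0.2840666986)/1 = -0.2840666986
R = 7.6466950317 − 0.2840666986 = 7.3626283331

7.362628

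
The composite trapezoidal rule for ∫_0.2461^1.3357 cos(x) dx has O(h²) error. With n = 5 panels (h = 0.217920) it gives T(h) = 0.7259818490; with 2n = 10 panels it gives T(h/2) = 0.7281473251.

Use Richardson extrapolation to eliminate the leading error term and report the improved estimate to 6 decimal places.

0.728869

r = 2: numerator weight 4, denominator 3.
Top: 4(0.7281473251) − (0.7259818490) = 2.1866074514
Divide by 2^2 − 1 = 3.
Extrapolated: 2.1866074514 / 3 = 0.7288691505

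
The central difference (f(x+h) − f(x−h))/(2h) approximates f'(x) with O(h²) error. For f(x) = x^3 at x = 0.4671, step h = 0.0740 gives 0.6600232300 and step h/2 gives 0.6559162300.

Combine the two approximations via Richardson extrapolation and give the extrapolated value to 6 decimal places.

0.654547

The method has order 2: 2^2 = 4.
Difference of the inputs: 0.6559162300 − 0.6600232300 = -0.0041070000
Correction (A(h/2) − A(h))/(4 − 1) = (-0.0041070000)/3 = -0.0013690000
R = 0.6559162300 − 0.0013690000 = 0.6545472300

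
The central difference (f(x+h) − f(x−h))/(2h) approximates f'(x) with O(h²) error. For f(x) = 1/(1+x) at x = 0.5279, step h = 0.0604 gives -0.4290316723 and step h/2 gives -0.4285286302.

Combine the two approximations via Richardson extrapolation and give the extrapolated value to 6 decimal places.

Error is O(h^2); halving h shrinks it by 2^2 = 4.
4×(-0.4285286302) = -1.7141145208; subtract (-0.4290316723) → -1.2850828485
Extrapolated: (-1.2850828485) / 3 = -0.4283609495

-0.428361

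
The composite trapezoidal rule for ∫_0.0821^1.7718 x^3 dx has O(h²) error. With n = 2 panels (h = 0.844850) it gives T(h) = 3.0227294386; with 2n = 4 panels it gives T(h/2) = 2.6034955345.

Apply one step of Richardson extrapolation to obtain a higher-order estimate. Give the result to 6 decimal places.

2.463751

Order 2 gives 2^r = 4 and 2^r − 1 = 3.
Weighted: 10.4139821380 − 3.0227294386 = 7.3912526994
Denominator 4 − 1 = 3.
7.3912526994 ÷ 3 = 2.4637508998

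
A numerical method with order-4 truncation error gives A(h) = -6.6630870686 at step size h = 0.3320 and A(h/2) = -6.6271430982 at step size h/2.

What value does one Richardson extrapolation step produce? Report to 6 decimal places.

-6.624747

r = 4: numerator weight 16, denominator 15.
A(h/2) − A(h) = -6.6271430982 − (-6.6630870686) = 0.0359439704
Divide by 2^4 − 1 = 15: 0.0359439704/15 = 0.0023962647
R = A(h/2) + (A(h/2) − A(h))/15 = -6.6271430982 + 0.0023962647 = -6.6247468335
Shift from A(h/2): +0.0023962647.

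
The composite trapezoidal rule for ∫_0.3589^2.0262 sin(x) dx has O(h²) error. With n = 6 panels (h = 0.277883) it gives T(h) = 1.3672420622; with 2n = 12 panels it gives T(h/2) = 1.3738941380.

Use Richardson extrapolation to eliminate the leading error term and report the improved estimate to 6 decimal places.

1.376111

r = 2, so 2^r = 4.
4·1.3738941380 = 5.4955765520; 5.4955765520 − 1.3672420622 = 4.1283344898
Denominator 4 − 1 = 3.
4.1283344898 ÷ 3 = 1.3761114966
Shift from A(h/2): +0.0022173586.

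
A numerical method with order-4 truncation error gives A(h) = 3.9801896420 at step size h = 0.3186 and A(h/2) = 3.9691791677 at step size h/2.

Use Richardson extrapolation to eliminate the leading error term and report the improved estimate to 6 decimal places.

3.968445

r = 4: numerator weight 16, denominator 15.
2^4×A(h/2) = 63.5068666832; minus A(h) gives 59.5266770412.
Divide by 2^4 − 1 = 15.
So the Richardson estimate is 3.9684451361.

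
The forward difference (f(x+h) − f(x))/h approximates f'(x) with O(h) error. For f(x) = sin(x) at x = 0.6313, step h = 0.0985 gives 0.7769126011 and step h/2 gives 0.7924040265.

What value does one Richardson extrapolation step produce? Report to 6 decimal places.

Method order is 1; weight 2^1 = 2.
Weighted: 1.5848080530 − 0.7769126011 = 0.8078954519
R = 0.8078954519/1 = 0.8078954519
Shift from A(h/2): +0.0154914254.

0.807895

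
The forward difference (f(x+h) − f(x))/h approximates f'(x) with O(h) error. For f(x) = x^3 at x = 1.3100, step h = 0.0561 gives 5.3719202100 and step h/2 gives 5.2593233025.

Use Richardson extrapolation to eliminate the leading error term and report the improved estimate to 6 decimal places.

Method order is 1; weight 2^1 = 2.
Difference of the inputs: 5.2593233025 − 5.3719202100 = -0.1125969075
Correction (A(h/2) − A(h))/(2 − 1) = (-0.1125969075)/1 = -0.1125969075
R = A(h/2) + (A(h/2) − A(h))/1 = 5.2593233025 − 0.1125969075 = 5.1467263950

5.146726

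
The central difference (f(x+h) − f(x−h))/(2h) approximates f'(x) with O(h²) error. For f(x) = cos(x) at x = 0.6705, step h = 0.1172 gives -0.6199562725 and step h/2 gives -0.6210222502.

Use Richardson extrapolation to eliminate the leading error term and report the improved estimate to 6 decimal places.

-0.621378

Method order is 2; weight 2^2 = 4.
Numerator 4*A(h/2) − A(h) = 4*(-0.6210222502) − (-0.6199562725) = -1.8641327283
(-1.8641327283) ÷ 3 = -0.6213775761
Gap between inputs: 1.066e-03; correction applied: −0.0003553259.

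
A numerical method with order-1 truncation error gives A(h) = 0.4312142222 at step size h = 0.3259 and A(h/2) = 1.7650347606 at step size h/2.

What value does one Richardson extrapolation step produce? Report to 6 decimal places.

3.098855

Error is O(h^1); halving h shrinks it by 2^1 = 2.
2 × 1.7650347606 = 3.5300695212; subtract 0.4312142222 → 3.0988552990
Denominator 2 − 1 = 1.
So the Richardson estimate is 3.0988552990.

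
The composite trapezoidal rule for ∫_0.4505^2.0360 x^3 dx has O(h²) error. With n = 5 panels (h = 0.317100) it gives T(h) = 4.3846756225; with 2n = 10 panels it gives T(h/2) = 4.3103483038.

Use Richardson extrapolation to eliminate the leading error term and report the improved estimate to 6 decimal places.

With r = 2 the leading error scales as h^2, so the weight is 2^2 = 4.
Numerator 4×A(h/2) − A(h) = 4×4.3103483038 − 4.3846756225 = 12.8567175927
Denominator 4 − 1 = 3.
So the Richardson estimate is 4.2855725309.

4.285573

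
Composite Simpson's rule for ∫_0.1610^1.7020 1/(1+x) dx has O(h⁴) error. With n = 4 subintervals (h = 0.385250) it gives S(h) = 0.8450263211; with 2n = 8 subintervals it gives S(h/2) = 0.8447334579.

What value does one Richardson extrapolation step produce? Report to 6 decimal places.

Order 4 gives 2^r = 16 and 2^r − 1 = 15.
Numerator 16·A(h/2) − A(h) = 16·0.8447334579 − 0.8450263211 = 12.6707090053
Extrapolated: 12.6707090053 / 15 = 0.8447139337
Gap between inputs: 2.929e-04; correction applied: −0.0000195242.

0.844714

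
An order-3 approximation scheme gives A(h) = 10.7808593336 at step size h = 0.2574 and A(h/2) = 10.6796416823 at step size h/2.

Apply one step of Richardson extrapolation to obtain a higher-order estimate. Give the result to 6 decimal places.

10.665182

The method has order 3: 2^3 = 8.
Top: 8(10.6796416823) − (10.7808593336) = 74.6562741248
Denominator 8 − 1 = 7.
(8×10.6796416823 − 10.7808593336)/(8 − 1) = 10.6651820178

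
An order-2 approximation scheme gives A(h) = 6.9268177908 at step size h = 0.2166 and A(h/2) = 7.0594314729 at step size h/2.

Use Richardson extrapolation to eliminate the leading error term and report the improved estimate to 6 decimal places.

7.103636

r = 2: numerator weight 4, denominator 3.
2^2*A(h/2) = 28.2377258916; minus A(h) gives 21.3109081008.
Divide by 2^2 − 1 = 3.
(4*7.0594314729 − 6.9268177908)/(4 − 1) = 7.1036360336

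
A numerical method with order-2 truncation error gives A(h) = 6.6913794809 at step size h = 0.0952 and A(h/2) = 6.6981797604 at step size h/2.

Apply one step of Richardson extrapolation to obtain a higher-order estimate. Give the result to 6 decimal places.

6.700447

Method order is 2; weight 2^2 = 4.
Numerator 4×A(h/2) − A(h) = 4×6.6981797604 − 6.6913794809 = 20.1013395607
(4×6.6981797604 − 6.6913794809)/(4 − 1) = 6.7004465202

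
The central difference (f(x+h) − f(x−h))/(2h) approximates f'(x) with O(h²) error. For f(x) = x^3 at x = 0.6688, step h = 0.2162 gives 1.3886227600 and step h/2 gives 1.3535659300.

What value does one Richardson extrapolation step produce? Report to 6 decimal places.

1.341880

Error is O(h^2); halving h shrinks it by 2^2 = 4.
Difference of the inputs: 1.3535659300 − 1.3886227600 = -0.0350568300
Divide by 2^2 − 1 = 3: (-0.0350568300)/3 = -0.0116856100
R = 1.3535659300 − 0.0116856100 = 1.3418803200
Shift from A(h/2): −0.0116856100.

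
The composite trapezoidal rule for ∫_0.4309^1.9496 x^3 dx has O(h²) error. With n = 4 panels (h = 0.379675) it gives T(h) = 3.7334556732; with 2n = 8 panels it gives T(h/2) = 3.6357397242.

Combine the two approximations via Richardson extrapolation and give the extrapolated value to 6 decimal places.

3.603168

With r = 2 the leading error scales as h^2, so the weight is 2^2 = 4.
Weighted: 14.5429588968 − 3.7334556732 = 10.8095032236
10.8095032236 ÷ 3 = 3.6031677412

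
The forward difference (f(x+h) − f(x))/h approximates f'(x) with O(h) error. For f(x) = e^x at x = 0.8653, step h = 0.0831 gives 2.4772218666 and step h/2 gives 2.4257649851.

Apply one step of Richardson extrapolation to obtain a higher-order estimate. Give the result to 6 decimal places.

2.374308

Order 1 gives 2^r = 2 and 2^r − 1 = 1.
Top: 2(2.4257649851) − (2.4772218666) = 2.3743081036
2.3743081036 ÷ 1 = 2.3743081036
Shift from A(h/2): −0.0514568815.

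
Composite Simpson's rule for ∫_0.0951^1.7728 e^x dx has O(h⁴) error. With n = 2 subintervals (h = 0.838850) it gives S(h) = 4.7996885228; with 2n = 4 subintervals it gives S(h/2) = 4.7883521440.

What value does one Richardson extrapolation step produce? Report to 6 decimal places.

4.787596

With r = 4 the leading error scales as h^4, so the weight is 2^4 = 16.
2^4*A(h/2) = 76.6136343040; minus A(h) gives 71.8139457812.
(16*4.7883521440 − 4.7996885228)/(16 − 1) = 4.7875963854
Shift from A(h/2): −0.0007557586.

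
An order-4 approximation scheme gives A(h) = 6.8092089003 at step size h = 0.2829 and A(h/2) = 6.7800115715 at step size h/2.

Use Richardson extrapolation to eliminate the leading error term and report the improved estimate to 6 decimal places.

6.778065

Order 4 gives 2^r = 16 and 2^r − 1 = 15.
Numerator 16×A(h/2) − A(h) = 16×6.7800115715 − 6.8092089003 = 101.6709762437
Divide by 2^4 − 1 = 15.
R = 101.6709762437/15 = 6.7780650829
Shift from A(h/2): −0.0019464886.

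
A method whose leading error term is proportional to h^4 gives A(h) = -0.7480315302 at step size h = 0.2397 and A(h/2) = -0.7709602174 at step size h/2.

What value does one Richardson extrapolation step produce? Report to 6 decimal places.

-0.772489

r = 4: numerator weight 16, denominator 15.
Numerator 16 × A(h/2) − A(h) = 16 × (-0.7709602174) − (-0.7480315302) = -11.5873319482
Extrapolated: (-11.5873319482) / 15 = -0.7724887965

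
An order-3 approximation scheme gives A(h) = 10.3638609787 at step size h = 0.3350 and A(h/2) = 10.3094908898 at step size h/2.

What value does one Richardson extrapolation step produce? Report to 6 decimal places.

10.301724

Order 3 gives 2^r = 8 and 2^r − 1 = 7.
8*10.3094908898 − 10.3638609787 = 72.1120661397
72.1120661397 ÷ 7 = 10.3017237342
Shift from A(h/2): −0.0077671556.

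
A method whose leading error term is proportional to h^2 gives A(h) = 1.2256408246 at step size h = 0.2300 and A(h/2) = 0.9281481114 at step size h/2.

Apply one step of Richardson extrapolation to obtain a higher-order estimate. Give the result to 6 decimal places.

Error is O(h^2); halving h shrinks it by 2^2 = 4.
Top: 4(0.9281481114) − (1.2256408246) = 2.4869516210
2.4869516210 ÷ 3 = 0.8289838737
Shift from A(h/2): −0.0991642377.

0.828984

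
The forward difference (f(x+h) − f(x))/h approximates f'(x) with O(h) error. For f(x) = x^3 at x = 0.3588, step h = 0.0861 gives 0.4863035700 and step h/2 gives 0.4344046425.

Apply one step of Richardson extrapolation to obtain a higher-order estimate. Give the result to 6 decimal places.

0.382506

Method order is 1; weight 2^1 = 2.
2*0.4344046425 = 0.8688092850; subtract 0.4863035700 → 0.3825057150
Denominator 2 − 1 = 1.
Extrapolated: 0.3825057150 / 1 = 0.3825057150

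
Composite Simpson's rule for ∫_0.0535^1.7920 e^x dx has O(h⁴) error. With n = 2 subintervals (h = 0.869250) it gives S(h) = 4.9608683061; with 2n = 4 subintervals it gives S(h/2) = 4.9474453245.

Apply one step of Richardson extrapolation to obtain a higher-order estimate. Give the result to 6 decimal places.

4.946550

r = 4: numerator weight 16, denominator 15.
Top: 16(4.9474453245) − (4.9608683061) = 74.1982568859
R = 74.1982568859/15 = 4.9465504591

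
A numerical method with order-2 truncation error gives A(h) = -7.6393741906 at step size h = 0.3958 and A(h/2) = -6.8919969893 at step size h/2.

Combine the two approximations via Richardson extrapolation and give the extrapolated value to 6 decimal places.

-6.642871

Order 2 gives 2^r = 4 and 2^r − 1 = 3.
4*(-6.8919969893) − (-7.6393741906) = -19.9286137666
(4*(-6.8919969893) − (-7.6393741906))/(4 − 1) = -6.6428712555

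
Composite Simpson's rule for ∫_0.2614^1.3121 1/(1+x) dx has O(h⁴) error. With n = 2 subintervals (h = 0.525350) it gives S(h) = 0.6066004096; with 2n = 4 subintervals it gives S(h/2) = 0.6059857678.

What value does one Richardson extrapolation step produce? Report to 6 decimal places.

Method order is 4; weight 2^4 = 16.
Numerator 16*A(h/2) − A(h) = 16*0.6059857678 − 0.6066004096 = 9.0891718752
Denominator 16 − 1 = 15.
So the Richardson estimate is 0.6059447917.
Gap between inputs: 6.146e-04; correction applied: −0.0000409761.

0.605945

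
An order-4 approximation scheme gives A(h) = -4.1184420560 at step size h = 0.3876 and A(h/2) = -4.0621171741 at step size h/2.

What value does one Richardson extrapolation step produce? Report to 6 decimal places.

-4.058362

r = 4: numerator weight 16, denominator 15.
Weighted: (-64.9938747856) − (-4.1184420560) = -60.8754327296
Denominator 16 − 1 = 15.
So the Richardson estimate is -4.0583621820.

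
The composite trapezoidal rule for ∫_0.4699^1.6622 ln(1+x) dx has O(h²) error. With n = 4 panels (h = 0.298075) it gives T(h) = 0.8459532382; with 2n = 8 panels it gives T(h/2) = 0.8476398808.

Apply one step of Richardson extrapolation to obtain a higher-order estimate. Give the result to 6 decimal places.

Error is O(h^2); halving h shrinks it by 2^2 = 4.
4 × 0.8476398808 = 3.3905595232; subtract 0.8459532382 → 2.5446062850
2.5446062850 ÷ 3 = 0.8482020950

0.848202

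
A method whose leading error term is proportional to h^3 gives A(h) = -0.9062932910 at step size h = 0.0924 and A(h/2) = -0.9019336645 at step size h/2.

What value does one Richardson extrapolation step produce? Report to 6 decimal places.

r = 3: numerator weight 8, denominator 7.
8×(-0.9019336645) = -7.2154693160; subtract (-0.9062932910) → -6.3091760250
(-6.3091760250) ÷ 7 = -0.9013108607
Gap between inputs: 4.360e-03; correction applied: +0.0006228038.

-0.901311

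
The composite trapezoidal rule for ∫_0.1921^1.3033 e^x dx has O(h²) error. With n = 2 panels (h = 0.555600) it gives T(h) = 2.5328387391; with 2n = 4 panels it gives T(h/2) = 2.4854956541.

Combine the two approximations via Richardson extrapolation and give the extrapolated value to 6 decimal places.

r = 2, so 2^r = 4.
Weighted: 9.9419826164 − 2.5328387391 = 7.4091438773
(4*2.4854956541 − 2.5328387391)/(4 − 1) = 2.4697146258
Correction |R − A(h/2)| = 1.578e-02; gap |A(h/2) − A(h)| = 4.734e-02.

2.469715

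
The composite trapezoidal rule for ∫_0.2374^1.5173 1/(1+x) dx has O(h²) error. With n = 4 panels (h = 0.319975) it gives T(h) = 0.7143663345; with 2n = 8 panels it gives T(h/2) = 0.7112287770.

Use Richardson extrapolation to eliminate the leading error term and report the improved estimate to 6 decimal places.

Error is O(h^2); halving h shrinks it by 2^2 = 4.
4*0.7112287770 = 2.8449151080; subtract 0.7143663345 → 2.1305487735
Divide by 2^2 − 1 = 3.
Extrapolated: 2.1305487735 / 3 = 0.7101829245

0.710183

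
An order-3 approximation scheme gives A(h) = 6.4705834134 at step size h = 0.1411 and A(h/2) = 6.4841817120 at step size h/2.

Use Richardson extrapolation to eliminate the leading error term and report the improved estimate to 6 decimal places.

Order 3 gives 2^r = 8 and 2^r − 1 = 7.
8×6.4841817120 = 51.8734536960; subtract 6.4705834134 → 45.4028702826
(8×6.4841817120 − 6.4705834134)/(8 − 1) = 6.4861243261
Gap between inputs: 1.360e-02; correction applied: +0.0019426141.

6.486124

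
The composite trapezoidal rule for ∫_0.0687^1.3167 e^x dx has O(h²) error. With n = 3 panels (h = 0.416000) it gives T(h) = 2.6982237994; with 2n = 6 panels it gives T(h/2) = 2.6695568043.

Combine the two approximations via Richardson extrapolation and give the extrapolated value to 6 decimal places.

The method has order 2: 2^2 = 4.
4×2.6695568043 − 2.6982237994 = 7.9800034178
Denominator 4 − 1 = 3.
So the Richardson estimate is 2.6600011393.

2.660001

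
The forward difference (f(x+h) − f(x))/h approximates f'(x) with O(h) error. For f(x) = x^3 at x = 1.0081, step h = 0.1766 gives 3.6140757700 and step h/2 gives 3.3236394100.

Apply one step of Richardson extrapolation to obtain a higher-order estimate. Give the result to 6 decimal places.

With r = 1 the leading error scales as h^1, so the weight is 2^1 = 2.
Numerator 2×A(h/2) − A(h) = 2×3.3236394100 − 3.6140757700 = 3.0332030500
Denominator 2 − 1 = 1.
Result: 3.0332030500

3.033203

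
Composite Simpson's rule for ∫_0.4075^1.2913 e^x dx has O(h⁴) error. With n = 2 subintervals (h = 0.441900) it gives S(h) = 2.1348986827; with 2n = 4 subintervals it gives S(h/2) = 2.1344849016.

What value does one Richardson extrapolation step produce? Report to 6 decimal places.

r = 4: numerator weight 16, denominator 15.
16*2.1344849016 = 34.1517584256; subtract 2.1348986827 → 32.0168597429
Extrapolated: 32.0168597429 / 15 = 2.1344573162

2.134457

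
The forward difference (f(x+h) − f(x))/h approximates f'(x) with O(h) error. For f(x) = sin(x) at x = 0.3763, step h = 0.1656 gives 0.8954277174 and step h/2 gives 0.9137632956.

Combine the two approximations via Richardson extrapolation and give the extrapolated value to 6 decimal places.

Error is O(h^1); halving h shrinks it by 2^1 = 2.
Top: 2(0.9137632956) − (0.8954277174) = 0.9320988738
Extrapolated: 0.9320988738 / 1 = 0.9320988738
Correction |R − A(h/2)| = 1.834e-02; gap |A(h/2) − A(h)| = 1.834e-02.

0.932099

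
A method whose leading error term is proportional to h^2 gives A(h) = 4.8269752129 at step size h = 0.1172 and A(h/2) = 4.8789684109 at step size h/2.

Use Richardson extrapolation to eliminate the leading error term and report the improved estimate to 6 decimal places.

Method order is 2; weight 2^2 = 4.
4×4.8789684109 − 4.8269752129 = 14.6888984307
(4×4.8789684109 − 4.8269752129)/(4 − 1) = 4.8962994769

4.896299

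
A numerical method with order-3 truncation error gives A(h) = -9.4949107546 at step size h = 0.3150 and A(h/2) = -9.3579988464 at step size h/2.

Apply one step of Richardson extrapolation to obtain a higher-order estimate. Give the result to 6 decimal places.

Error is O(h^3); halving h shrinks it by 2^3 = 8.
8×(-9.3579988464) = -74.8639907712; subtract (-9.4949107546) → -65.3690800166
Divide by 2^3 − 1 = 7.
(-65.3690800166) ÷ 7 = -9.3384400024

-9.338440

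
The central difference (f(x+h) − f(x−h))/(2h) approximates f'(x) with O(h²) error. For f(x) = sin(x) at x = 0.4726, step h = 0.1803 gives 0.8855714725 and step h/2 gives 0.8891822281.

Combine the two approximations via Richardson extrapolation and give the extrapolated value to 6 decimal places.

0.890386

Order 2 gives 2^r = 4 and 2^r − 1 = 3.
4×0.8891822281 = 3.5567289124; subtract 0.8855714725 → 2.6711574399
Denominator 4 − 1 = 3.
Extrapolated: 2.6711574399 / 3 = 0.8903858133
Shift from A(h/2): +0.0012035852.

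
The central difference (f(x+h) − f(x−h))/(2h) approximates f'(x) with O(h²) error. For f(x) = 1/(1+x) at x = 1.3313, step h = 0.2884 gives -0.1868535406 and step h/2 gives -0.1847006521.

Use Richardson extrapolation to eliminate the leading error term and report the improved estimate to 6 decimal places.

The method has order 2: 2^2 = 4.
4*(-0.1847006521) = -0.7388026084; (-0.7388026084) − (-0.1868535406) = -0.5519490678
Denominator 4 − 1 = 3.
(-0.5519490678) ÷ 3 = -0.1839830226
Gap between inputs: 2.153e-03; correction applied: +0.0007176295.

-0.183983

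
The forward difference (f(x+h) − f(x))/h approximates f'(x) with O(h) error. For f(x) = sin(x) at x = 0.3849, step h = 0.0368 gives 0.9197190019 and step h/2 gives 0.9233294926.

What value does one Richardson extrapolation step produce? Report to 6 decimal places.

Leading term ∝ h^1; use weight 2 = 2^1.
2*0.9233294926 = 1.8466589852; 1.8466589852 − 0.9197190019 = 0.9269399833
Denominator 2 − 1 = 1.
So the Richardson estimate is 0.9269399833.

0.926940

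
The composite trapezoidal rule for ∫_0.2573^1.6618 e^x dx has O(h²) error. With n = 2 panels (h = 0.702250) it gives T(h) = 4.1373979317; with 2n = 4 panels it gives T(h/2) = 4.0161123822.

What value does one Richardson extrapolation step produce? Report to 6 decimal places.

Order 2 gives 2^r = 4 and 2^r − 1 = 3.
Top: 4(4.0161123822) − (4.1373979317) = 11.9270515971
Divide by 2^2 − 1 = 3.
(4×4.0161123822 − 4.1373979317)/(4 − 1) = 3.9756838657

3.975684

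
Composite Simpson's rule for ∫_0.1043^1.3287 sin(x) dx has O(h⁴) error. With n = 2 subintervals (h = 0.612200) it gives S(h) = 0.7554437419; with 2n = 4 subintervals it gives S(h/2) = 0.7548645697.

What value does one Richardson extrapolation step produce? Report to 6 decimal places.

0.754826

With r = 4 the leading error scales as h^4, so the weight is 2^4 = 16.
A(h/2) − A(h) = 0.7548645697 − 0.7554437419 = -0.0005791722
Correction (A(h/2) − A(h))/(16 − 1) = (-0.0005791722)/15 = -0.0000386115
R = A(h/2) + (A(h/2) − A(h))/15 = 0.7548645697 − 0.0000386115 = 0.7548259582
Shift from A(h/2): −0.0000386115.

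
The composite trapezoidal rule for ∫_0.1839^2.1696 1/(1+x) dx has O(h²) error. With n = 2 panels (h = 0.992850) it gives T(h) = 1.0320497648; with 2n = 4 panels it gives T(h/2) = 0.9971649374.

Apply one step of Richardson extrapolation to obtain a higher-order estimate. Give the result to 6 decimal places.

0.985537

Order 2 gives 2^r = 4 and 2^r − 1 = 3.
Weighted: 3.9886597496 − 1.0320497648 = 2.9566099848
Divide by 2^2 − 1 = 3.
(4×0.9971649374 − 1.0320497648)/(4 − 1) = 0.9855366616
Gap between inputs: 3.488e-02; correction applied: −0.0116282758.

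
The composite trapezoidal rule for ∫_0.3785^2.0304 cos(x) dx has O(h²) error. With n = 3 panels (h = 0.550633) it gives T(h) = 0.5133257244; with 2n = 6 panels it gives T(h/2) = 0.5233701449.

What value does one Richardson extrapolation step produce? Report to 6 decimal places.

The method has order 2: 2^2 = 4.
4*0.5233701449 = 2.0934805796; 2.0934805796 − 0.5133257244 = 1.5801548552
(4*0.5233701449 − 0.5133257244)/(4 − 1) = 0.5267182851
Correction |R − A(h/2)| = 3.348e-03; gap |A(h/2) − A(h)| = 1.004e-02.

0.526718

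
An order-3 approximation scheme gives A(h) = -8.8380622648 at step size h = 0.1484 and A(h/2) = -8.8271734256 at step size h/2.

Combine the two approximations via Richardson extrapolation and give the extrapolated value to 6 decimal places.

-8.825618

Leading term ∝ h^3; use weight 8 = 2^3.
Top: 8(-8.8271734256) − (-8.8380622648) = -61.7793251400
Divide by 2^3 − 1 = 7.
So the Richardson estimate is -8.8256178771.
Gap between inputs: 1.089e-02; correction applied: +0.0015555485.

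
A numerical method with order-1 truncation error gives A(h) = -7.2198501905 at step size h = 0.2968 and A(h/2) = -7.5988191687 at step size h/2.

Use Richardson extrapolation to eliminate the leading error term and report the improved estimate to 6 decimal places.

The method has order 1: 2^1 = 2.
2^1 × A(h/2) = -15.1976383374; minus A(h) gives -7.9777881469.
Divide by 2^1 − 1 = 1.
R = (-7.9777881469)/1 = -7.9777881469
Shift from A(h/2): −0.3789689782.

-7.977788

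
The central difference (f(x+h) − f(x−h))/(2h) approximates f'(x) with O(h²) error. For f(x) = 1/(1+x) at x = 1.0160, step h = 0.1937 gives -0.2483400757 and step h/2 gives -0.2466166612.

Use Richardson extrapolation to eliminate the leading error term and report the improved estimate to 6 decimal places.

Method order is 2; weight 2^2 = 4.
Weighted: (-0.9864666448) − (-0.2483400757) = -0.7381265691
Extrapolated: (-0.7381265691) / 3 = -0.2460421897
Gap between inputs: 1.723e-03; correction applied: +0.0005744715.

-0.246042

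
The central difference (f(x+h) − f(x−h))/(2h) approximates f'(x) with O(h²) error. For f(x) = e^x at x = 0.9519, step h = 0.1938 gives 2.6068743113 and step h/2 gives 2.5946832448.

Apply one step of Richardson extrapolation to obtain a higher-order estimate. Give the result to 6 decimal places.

Error is O(h^2); halving h shrinks it by 2^2 = 4.
4*2.5946832448 − 2.6068743113 = 7.7718586679
Denominator 4 − 1 = 3.
Extrapolated: 7.7718586679 / 3 = 2.5906195560
Shift from A(h/2): −0.0040636888.

2.590620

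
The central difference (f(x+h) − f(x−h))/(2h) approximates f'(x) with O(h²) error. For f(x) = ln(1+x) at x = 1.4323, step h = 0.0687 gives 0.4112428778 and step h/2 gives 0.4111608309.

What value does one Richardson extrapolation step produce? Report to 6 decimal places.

0.411133

With r = 2 the leading error scales as h^2, so the weight is 2^2 = 4.
Top: 4(0.4111608309) − (0.4112428778) = 1.2334004458
Denominator 4 − 1 = 3.
R = 1.2334004458/3 = 0.4111334819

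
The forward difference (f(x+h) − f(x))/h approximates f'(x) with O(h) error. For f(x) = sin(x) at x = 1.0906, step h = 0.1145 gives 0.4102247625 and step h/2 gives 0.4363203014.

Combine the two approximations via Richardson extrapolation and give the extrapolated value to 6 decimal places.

0.462416

The method has order 1: 2^1 = 2.
Difference of the inputs: 0.4363203014 − 0.4102247625 = 0.0260955389
Divide by 2^1 − 1 = 1: 0.0260955389/1 = 0.0260955389
R = A(h/2) + (A(h/2) − A(h))/1 = 0.4363203014 + 0.0260955389 = 0.4624158403
Shift from A(h/2): +0.0260955389.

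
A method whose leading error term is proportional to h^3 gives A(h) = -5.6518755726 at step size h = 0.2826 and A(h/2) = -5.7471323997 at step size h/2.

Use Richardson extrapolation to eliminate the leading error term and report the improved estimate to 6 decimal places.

r = 3, so 2^r = 8.
Numerator 8·A(h/2) − A(h) = 8·(-5.7471323997) − (-5.6518755726) = -40.3251836250
Denominator 8 − 1 = 7.
(-40.3251836250) ÷ 7 = -5.7607405179

-5.760741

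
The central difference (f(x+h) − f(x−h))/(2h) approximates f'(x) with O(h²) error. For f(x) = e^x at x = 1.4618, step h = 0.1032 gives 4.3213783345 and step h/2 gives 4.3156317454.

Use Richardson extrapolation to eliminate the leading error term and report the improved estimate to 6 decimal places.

4.313716

Leading term ∝ h^2; use weight 4 = 2^2.
4*4.3156317454 = 17.2625269816; subtract 4.3213783345 → 12.9411486471
Divide by 2^2 − 1 = 3.
R = 12.9411486471/3 = 4.3137162157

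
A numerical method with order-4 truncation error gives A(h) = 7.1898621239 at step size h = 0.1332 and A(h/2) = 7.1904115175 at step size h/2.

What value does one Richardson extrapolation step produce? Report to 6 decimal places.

Error is O(h^4); halving h shrinks it by 2^4 = 16.
16*7.1904115175 − 7.1898621239 = 107.8567221561
(16*7.1904115175 − 7.1898621239)/(16 − 1) = 7.1904481437

7.190448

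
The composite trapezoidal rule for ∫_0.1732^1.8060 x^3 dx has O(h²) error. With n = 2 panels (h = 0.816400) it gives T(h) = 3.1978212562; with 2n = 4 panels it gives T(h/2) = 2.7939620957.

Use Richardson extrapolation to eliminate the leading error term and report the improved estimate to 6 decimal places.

r = 2, so 2^r = 4.
Top: 4(2.7939620957) − (3.1978212562) = 7.9780271266
Extrapolated: 7.9780271266 / 3 = 2.6593423755
Gap between inputs: 4.039e-01; correction applied: −0.1346197202.

2.659342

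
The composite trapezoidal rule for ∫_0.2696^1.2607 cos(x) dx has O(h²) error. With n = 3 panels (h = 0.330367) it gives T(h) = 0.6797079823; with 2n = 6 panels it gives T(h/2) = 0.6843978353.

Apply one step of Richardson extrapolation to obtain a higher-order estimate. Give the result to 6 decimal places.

With r = 2 the leading error scales as h^2, so the weight is 2^2 = 4.
A(h/2) − A(h) = 0.6843978353 − 0.6797079823 = 0.0046898530
Divide by 2^2 − 1 = 3: 0.0046898530/3 = 0.0015632843
R = A(h/2) + (A(h/2) − A(h))/3 = 0.6843978353 + 0.0015632843 = 0.6859611196
Correction |R − A(h/2)| = 1.563e-03; gap |A(h/2) − A(h)| = 4.690e-03.

0.685961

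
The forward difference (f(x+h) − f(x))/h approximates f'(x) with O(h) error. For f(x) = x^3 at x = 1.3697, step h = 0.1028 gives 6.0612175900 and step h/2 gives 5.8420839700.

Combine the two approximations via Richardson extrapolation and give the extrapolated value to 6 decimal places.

5.622950

Order 1 gives 2^r = 2 and 2^r − 1 = 1.
2 × 5.8420839700 = 11.6841679400; subtract 6.0612175900 → 5.6229503500
Divide by 2^1 − 1 = 1.
So the Richardson estimate is 5.6229503500.
Correction |R − A(h/2)| = 2.191e-01; gap |A(h/2) − A(h)| = 2.191e-01.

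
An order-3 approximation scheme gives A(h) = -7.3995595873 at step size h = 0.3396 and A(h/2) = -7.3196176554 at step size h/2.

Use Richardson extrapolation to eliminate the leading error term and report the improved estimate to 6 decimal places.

-7.308197

Order 3 gives 2^r = 8 and 2^r − 1 = 7.
A(h/2) − A(h) = -7.3196176554 − (-7.3995595873) = 0.0799419319
Correction (A(h/2) − A(h))/(8 − 1) = 0.0799419319/7 = 0.0114202760
R = A(h/2) + (A(h/2) − A(h))/7 = -7.3196176554 + 0.0114202760 = -7.3081973794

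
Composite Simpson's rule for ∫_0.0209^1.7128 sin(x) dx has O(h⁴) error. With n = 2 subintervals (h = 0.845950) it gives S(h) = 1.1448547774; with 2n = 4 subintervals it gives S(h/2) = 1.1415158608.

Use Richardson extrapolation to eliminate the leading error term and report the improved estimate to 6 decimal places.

1.141293

The method has order 4: 2^4 = 16.
2^4 × A(h/2) = 18.2642537728; minus A(h) gives 17.1193989954.
Denominator 16 − 1 = 15.
R = 17.1193989954/15 = 1.1412932664
Shift from A(h/2): −0.0002225944.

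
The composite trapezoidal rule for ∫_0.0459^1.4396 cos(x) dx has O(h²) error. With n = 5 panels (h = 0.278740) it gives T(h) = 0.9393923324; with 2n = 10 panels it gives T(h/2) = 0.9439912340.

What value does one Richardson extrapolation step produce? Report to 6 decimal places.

Method order is 2; weight 2^2 = 4.
4*0.9439912340 = 3.7759649360; 3.7759649360 − 0.9393923324 = 2.8365726036
Denominator 4 − 1 = 3.
So the Richardson estimate is 0.9455242012.
Gap between inputs: 4.599e-03; correction applied: +0.0015329672.

0.945524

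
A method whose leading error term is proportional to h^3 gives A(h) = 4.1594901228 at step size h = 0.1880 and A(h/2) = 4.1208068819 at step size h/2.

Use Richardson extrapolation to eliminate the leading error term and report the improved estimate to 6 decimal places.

With r = 3 the leading error scales as h^3, so the weight is 2^3 = 8.
8×4.1208068819 = 32.9664550552; 32.9664550552 − 4.1594901228 = 28.8069649324
Extrapolated: 28.8069649324 / 7 = 4.1152807046
Correction |R − A(h/2)| = 5.526e-03; gap |A(h/2) − A(h)| = 3.868e-02.

4.115281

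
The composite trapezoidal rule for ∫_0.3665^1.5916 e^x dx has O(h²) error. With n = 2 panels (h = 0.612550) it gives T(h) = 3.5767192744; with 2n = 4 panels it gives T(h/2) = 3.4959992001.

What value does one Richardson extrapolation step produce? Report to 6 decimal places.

Leading term ∝ h^2; use weight 4 = 2^2.
4*3.4959992001 − 3.5767192744 = 10.4072775260
Denominator 4 − 1 = 3.
So the Richardson estimate is 3.4690925087.
Shift from A(h/2): −0.0269066914.

3.469093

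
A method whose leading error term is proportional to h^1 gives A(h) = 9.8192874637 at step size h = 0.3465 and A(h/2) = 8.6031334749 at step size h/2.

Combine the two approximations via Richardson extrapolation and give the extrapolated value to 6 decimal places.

Method order is 1; weight 2^1 = 2.
2^1*A(h/2) = 17.2062669498; minus A(h) gives 7.3869794861.
R = 7.3869794861/1 = 7.3869794861
Correction |R − A(h/2)| = 1.216e+00; gap |A(h/2) − A(h)| = 1.216e+00.

7.386979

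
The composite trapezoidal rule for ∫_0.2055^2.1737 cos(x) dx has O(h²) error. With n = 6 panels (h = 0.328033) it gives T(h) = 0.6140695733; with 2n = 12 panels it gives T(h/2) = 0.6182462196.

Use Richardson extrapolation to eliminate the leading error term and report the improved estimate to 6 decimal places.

With r = 2 the leading error scales as h^2, so the weight is 2^2 = 4.
Top: 4(0.6182462196) − (0.6140695733) = 1.8589153051
Denominator 4 − 1 = 3.
1.8589153051 ÷ 3 = 0.6196384350
Gap between inputs: 4.177e-03; correction applied: +0.0013922154.

0.619638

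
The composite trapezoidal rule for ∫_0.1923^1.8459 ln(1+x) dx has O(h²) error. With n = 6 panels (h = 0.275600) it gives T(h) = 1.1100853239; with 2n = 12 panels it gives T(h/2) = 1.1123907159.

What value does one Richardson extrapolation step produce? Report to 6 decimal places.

1.113159

Error is O(h^2); halving h shrinks it by 2^2 = 4.
Weighted: 4.4495628636 − 1.1100853239 = 3.3394775397
Denominator 4 − 1 = 3.
Result: 1.1131591799
Shift from A(h/2): +0.0007684640.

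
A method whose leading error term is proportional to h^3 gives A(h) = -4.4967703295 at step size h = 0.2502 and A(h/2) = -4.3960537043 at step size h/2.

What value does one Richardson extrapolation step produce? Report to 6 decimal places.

Error is O(h^3); halving h shrinks it by 2^3 = 8.
2^3·A(h/2) = -35.1684296344; minus A(h) gives -30.6716593049.
R = (-30.6716593049)/7 = -4.3816656150
Correction |R − A(h/2)| = 1.439e-02; gap |A(h/2) − A(h)| = 1.007e-01.

-4.381666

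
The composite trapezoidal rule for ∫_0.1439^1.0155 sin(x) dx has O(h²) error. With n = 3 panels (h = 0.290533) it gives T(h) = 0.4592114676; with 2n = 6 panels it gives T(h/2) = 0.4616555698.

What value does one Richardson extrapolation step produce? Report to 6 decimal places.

The method has order 2: 2^2 = 4.
Weighted: 1.8466222792 − 0.4592114676 = 1.3874108116
(4×0.4616555698 − 0.4592114676)/(4 − 1) = 0.4624702705

0.462470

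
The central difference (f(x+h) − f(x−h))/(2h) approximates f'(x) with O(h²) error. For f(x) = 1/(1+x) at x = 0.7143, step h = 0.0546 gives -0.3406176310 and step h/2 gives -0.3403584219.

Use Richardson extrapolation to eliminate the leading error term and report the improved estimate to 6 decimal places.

Leading term ∝ h^2; use weight 4 = 2^2.
Numerator 4·A(h/2) − A(h) = 4·(-0.3403584219) − (-0.3406176310) = -1.0208160566
Denominator 4 − 1 = 3.
(-1.0208160566) ÷ 3 = -0.3402720189
Shift from A(h/2): +0.0000864030.

-0.340272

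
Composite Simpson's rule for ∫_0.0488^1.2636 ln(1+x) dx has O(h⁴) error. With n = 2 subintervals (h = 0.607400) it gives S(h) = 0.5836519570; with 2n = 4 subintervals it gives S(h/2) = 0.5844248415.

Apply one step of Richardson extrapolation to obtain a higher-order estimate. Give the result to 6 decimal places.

Error is O(h^4); halving h shrinks it by 2^4 = 16.
2^4*A(h/2) = 9.3507974640; minus A(h) gives 8.7671455070.
(16*0.5844248415 − 0.5836519570)/(16 − 1) = 0.5844763671
Correction |R − A(h/2)| = 5.153e-05; gap |A(h/2) − A(h)| = 7.729e-04.

0.584476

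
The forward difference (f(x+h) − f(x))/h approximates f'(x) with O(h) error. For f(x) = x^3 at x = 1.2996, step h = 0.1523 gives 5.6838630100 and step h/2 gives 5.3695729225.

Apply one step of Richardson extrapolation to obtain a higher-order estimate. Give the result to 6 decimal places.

5.055283

r = 1, so 2^r = 2.
Top: 2(5.3695729225) − (5.6838630100) = 5.0552828350
Denominator 2 − 1 = 1.
5.0552828350 ÷ 1 = 5.0552828350
Shift from A(h/2): −0.3142900875.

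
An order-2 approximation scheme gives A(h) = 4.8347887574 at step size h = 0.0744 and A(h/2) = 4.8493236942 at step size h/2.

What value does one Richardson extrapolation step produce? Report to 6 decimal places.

4.854169

Leading term ∝ h^2; use weight 4 = 2^2.
Numerator 4×A(h/2) − A(h) = 4×4.8493236942 − 4.8347887574 = 14.5625060194
Denominator 4 − 1 = 3.
So the Richardson estimate is 4.8541686731.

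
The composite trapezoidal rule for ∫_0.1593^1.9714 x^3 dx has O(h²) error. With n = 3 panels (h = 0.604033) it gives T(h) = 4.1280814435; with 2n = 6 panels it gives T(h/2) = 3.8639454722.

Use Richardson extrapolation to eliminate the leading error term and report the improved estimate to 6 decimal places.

Order 2 gives 2^r = 4 and 2^r − 1 = 3.
4 × 3.8639454722 − 4.1280814435 = 11.3277004453
Divide by 2^2 − 1 = 3.
11.3277004453 ÷ 3 = 3.7759001484

3.775900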